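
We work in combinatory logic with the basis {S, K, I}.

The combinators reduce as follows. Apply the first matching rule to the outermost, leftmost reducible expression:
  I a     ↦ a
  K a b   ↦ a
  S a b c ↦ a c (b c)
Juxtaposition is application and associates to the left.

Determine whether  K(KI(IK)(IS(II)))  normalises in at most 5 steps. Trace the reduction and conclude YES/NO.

  start: K(KI(IK)(IS(II)))
  →1  K(I(IS(II)))
  →2  K(IS(II))
  →3  K(S(II))
  →4  K(SI)

Answer: YES — reaches normal form K(SI) in 4 ≤ 5 steps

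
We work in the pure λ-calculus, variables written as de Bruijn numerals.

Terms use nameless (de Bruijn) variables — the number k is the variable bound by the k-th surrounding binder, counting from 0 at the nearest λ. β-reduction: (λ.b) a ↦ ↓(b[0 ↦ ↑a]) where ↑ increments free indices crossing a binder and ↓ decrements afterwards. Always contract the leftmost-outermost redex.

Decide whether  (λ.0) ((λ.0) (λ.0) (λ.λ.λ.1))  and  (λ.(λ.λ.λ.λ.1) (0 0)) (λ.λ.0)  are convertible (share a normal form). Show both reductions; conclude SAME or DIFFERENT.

Term A:
  start: (λ.0) ((λ.0) (λ.0) (λ.λ.λ.1))
  step 1: (λ.0) (λ.0) (λ.λ.λ.1)
  step 2: (λ.0) (λ.λ.λ.1)
  step 3: λ.λ.λ.1

Term B:
  start: (λ.(λ.λ.λ.λ.1) (0 0)) (λ.λ.0)
  step 1: (λ.λ.λ.λ.1) ((λ.λ.0) (λ.λ.0))
  step 2: λ.λ.λ.1

Answer: SAME — A ⇓ λ.λ.λ.1, B ⇓ λ.λ.λ.1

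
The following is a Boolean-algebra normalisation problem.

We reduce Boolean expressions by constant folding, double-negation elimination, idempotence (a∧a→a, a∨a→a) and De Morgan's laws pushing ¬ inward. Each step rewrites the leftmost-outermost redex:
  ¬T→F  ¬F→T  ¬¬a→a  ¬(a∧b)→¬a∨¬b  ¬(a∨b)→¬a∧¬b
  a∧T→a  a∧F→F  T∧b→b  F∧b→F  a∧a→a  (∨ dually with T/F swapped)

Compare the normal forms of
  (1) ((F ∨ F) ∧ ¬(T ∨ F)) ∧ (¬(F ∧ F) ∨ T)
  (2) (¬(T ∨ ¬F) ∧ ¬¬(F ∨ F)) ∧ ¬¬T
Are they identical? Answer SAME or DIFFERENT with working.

Term A:
  start: ((F ∨ F) ∧ ¬(T ∨ F)) ∧ (¬(F ∧ F) ∨ T)
  →1  (F ∧ ¬(T ∨ F)) ∧ (¬(F ∧ F) ∨ T)
  →2  F ∧ (¬(F ∧ F) ∨ T)
  →3  F

Term B:
  start: (¬(T ∨ ¬F) ∧ ¬¬(F ∨ F)) ∧ ¬¬T
  →1  ((¬T ∧ ¬¬F) ∧ ¬¬(F ∨ F)) ∧ ¬¬T
  →2  ((F ∧ ¬¬F) ∧ ¬¬(F ∨ F)) ∧ ¬¬T
  →3  (F ∧ ¬¬(F ∨ F)) ∧ ¬¬T
  →4  F ∧ ¬¬T
  →5  F

Answer: SAME — A ⇓ F, B ⇓ F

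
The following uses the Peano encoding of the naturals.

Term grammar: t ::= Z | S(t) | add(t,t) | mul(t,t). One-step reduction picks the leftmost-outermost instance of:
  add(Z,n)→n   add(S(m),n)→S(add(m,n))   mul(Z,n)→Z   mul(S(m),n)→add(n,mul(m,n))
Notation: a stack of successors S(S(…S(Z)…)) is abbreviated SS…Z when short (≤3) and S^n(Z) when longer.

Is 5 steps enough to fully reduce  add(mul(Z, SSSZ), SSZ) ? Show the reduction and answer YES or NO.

  start: add(mul(Z, SSSZ), SSZ)
  step 1: add(Z, SSZ)
  step 2: SSZ

Answer: YES — reaches normal form SSZ in 2 ≤ 5 steps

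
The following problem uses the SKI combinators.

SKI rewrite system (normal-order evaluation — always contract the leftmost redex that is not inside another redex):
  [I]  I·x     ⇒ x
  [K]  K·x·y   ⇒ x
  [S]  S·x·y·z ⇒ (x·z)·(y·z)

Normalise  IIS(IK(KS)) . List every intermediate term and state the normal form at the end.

Answer: normal form = S(K(KS))  (in 3 steps)

Derivation:
  start: IIS(IK(KS))
  step 1: IS(IK(KS))
  step 2: S(IK(KS))
  step 3: S(K(KS))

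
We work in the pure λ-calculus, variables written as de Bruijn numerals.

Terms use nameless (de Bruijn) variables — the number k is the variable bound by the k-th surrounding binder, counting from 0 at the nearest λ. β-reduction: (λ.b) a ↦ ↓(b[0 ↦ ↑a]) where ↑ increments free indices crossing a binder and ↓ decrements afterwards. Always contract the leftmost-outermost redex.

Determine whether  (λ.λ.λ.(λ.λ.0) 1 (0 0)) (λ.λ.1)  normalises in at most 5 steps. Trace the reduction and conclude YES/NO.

  start: (λ.λ.λ.(λ.λ.0) 1 (0 0)) (λ.λ.1)
  →1  λ.λ.(λ.λ.0) 1 (0 0)
  →2  λ.λ.(λ.0) (0 0)
  →3  λ.λ.0 0

Answer: YES — reaches normal form λ.λ.0 0 in 3 ≤ 5 steps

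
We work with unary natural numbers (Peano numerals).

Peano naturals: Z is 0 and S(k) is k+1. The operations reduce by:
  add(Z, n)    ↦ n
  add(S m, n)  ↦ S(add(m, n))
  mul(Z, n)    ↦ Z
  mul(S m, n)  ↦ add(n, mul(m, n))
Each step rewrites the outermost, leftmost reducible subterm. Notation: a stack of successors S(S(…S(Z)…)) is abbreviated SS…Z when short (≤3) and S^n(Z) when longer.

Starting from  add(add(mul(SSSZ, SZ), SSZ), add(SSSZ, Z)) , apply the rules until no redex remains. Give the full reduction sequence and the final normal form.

  start: add(add(mul(SSSZ, SZ), SSZ), add(SSSZ, Z))
  [1] add(add(add(SZ, mul(SSZ, SZ)), SSZ), add(SSSZ, Z))
  [2] add(add(S(add(Z, mul(SSZ, SZ))), SSZ), add(SSSZ, Z))
  [3] add(S(add(add(Z, mul(SSZ, SZ)), SSZ)), add(SSSZ, Z))
  [4] S(add(add(add(Z, mul(SSZ, SZ)), SSZ), add(SSSZ, Z)))
  [5] S(add(add(mul(SSZ, SZ), SSZ), add(SSSZ, Z)))
  [6] S(add(add(add(SZ, mul(SZ, SZ)), SSZ), add(SSSZ, Z)))
  [7] S(add(add(S(add(Z, mul(SZ, SZ))), SSZ), add(SSSZ, Z)))
  [8] S(add(S(add(add(Z, mul(SZ, SZ)), SSZ)), add(SSSZ, Z)))
  [9] S(S(add(add(add(Z, mul(SZ, SZ)), SSZ), add(SSSZ, Z))))
  [10] S(S(add(add(mul(SZ, SZ), SSZ), add(SSSZ, Z))))
  [11] S(S(add(add(add(SZ, mul(Z, SZ)), SSZ), add(SSSZ, Z))))
  [12] S(S(add(add(S(add(Z, mul(Z, SZ))), SSZ), add(SSSZ, Z))))
  [13] S(S(add(S(add(add(Z, mul(Z, SZ)), SSZ)), add(SSSZ, Z))))
  [14] S(S(S(add(add(add(Z, mul(Z, SZ)), SSZ), add(SSSZ, Z)))))
  [15] S(S(S(add(add(mul(Z, SZ), SSZ), add(SSSZ, Z)))))
  [16] S(S(S(add(add(Z, SSZ), add(SSSZ, Z)))))
  [17] S(S(S(add(SSZ, add(SSSZ, Z)))))
  [18] S(S(S(S(add(SZ, add(SSSZ, Z))))))
  [19] S(S(S(S(S(add(Z, add(SSSZ, Z)))))))
  [20] S(S(S(S(S(add(SSSZ, Z))))))
  [21] S(S(S(S(S(S(add(SSZ, Z)))))))
  [22] S(S(S(S(S(S(S(add(SZ, Z))))))))
  [23] S(S(S(S(S(S(S(S(add(Z, Z)))))))))
  [24] S^8(Z)

Answer: normal form = S^8(Z)  (in 24 steps)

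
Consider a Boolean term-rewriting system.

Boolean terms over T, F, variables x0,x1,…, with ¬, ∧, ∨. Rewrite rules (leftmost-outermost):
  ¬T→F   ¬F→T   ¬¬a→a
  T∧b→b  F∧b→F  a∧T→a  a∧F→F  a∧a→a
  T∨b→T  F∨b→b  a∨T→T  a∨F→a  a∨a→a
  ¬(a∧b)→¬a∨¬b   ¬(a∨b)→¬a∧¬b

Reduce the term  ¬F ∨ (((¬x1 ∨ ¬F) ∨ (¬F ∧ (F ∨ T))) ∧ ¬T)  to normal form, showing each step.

Answer: normal form = T  (in 2 steps)

Derivation:
  start: ¬F ∨ (((¬x1 ∨ ¬F) ∨ (¬F ∧ (F ∨ T))) ∧ ¬T)
  step 1: T ∨ (((¬x1 ∨ ¬F) ∨ (¬F ∧ (F ∨ T))) ∧ ¬T)
  step 2: T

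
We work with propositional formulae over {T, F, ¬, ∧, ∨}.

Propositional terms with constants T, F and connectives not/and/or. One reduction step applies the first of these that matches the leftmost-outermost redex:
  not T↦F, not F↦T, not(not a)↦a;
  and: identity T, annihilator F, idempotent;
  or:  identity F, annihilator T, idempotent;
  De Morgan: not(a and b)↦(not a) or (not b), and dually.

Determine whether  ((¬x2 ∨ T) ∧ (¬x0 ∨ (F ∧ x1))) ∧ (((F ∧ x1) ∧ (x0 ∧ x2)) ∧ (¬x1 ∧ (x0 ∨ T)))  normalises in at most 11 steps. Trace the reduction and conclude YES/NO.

Answer: YES — reaches normal form F in 8 ≤ 11 steps

Derivation:
  start: ((¬x2 ∨ T) ∧ (¬x0 ∨ (F ∧ x1))) ∧ (((F ∧ x1) ∧ (x0 ∧ x2)) ∧ (¬x1 ∧ (x0 ∨ T)))
  [1] (T ∧ (¬x0 ∨ (F ∧ x1))) ∧ (((F ∧ x1) ∧ (x0 ∧ x2)) ∧ (¬x1 ∧ (x0 ∨ T)))
  [2] (¬x0 ∨ (F ∧ x1)) ∧ (((F ∧ x1) ∧ (x0 ∧ x2)) ∧ (¬x1 ∧ (x0 ∨ T)))
  [3] (¬x0 ∨ F) ∧ (((F ∧ x1) ∧ (x0 ∧ x2)) ∧ (¬x1 ∧ (x0 ∨ T)))
  [4] ¬x0 ∧ (((F ∧ x1) ∧ (x0 ∧ x2)) ∧ (¬x1 ∧ (x0 ∨ T)))
  [5] ¬x0 ∧ ((F ∧ (x0 ∧ x2)) ∧ (¬x1 ∧ (x0 ∨ T)))
  [6] ¬x0 ∧ (F ∧ (¬x1 ∧ (x0 ∨ T)))
  [7] ¬x0 ∧ F
  [8] F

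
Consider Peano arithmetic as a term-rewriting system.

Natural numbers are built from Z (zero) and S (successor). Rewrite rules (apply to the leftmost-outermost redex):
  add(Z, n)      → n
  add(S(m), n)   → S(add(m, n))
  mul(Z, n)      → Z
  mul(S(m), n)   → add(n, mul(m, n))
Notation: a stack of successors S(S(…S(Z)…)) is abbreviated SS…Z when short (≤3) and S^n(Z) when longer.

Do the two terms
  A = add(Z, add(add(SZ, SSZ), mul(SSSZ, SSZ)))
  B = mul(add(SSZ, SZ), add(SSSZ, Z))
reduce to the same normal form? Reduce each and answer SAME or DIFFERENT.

Answer: SAME — A ⇓ S^9(Z), B ⇓ S^9(Z)

Derivation:
Term A:
  start: add(Z, add(add(SZ, SSZ), mul(SSSZ, SSZ)))
  →1  add(add(SZ, SSZ), mul(SSSZ, SSZ))
  →2  add(S(add(Z, SSZ)), mul(SSSZ, SSZ))
  →3  S(add(add(Z, SSZ), mul(SSSZ, SSZ)))
  →4  S(add(SSZ, mul(SSSZ, SSZ)))
  →5  S(S(add(SZ, mul(SSSZ, SSZ))))
  →6  S(S(S(add(Z, mul(SSSZ, SSZ)))))
  →7  S(S(S(mul(SSSZ, SSZ))))
  →8  S(S(S(add(SSZ, mul(SSZ, SSZ)))))
  →9  S(S(S(S(add(SZ, mul(SSZ, SSZ))))))
  →10  S(S(S(S(S(add(Z, mul(SSZ, SSZ)))))))
  →11  S(S(S(S(S(mul(SSZ, SSZ))))))
  →12  S(S(S(S(S(add(SSZ, mul(SZ, SSZ)))))))
  →13  S(S(S(S(S(S(add(SZ, mul(SZ, SSZ))))))))
  →14  S(S(S(S(S(S(S(add(Z, mul(SZ, SSZ)))))))))
  →15  S(S(S(S(S(S(S(mul(SZ, SSZ))))))))
  →16  S(S(S(S(S(S(S(add(SSZ, mul(Z, SSZ)))))))))
  →17  S(S(S(S(S(S(S(S(add(SZ, mul(Z, SSZ))))))))))
  →18  S(S(S(S(S(S(S(S(S(add(Z, mul(Z, SSZ)))))))))))
  →19  S(S(S(S(S(S(S(S(S(mul(Z, SSZ))))))))))
  →20  S^9(Z)

Term B:
  start: mul(add(SSZ, SZ), add(SSSZ, Z))
  →1  mul(S(add(SZ, SZ)), add(SSSZ, Z))
  →2  add(add(SSSZ, Z), mul(add(SZ, SZ), add(SSSZ, Z)))
  →3  add(S(add(SSZ, Z)), mul(add(SZ, SZ), add(SSSZ, Z)))
  →4  S(add(add(SSZ, Z), mul(add(SZ, SZ), add(SSSZ, Z))))
  →5  S(add(S(add(SZ, Z)), mul(add(SZ, SZ), add(SSSZ, Z))))
  →6  S(S(add(add(SZ, Z), mul(add(SZ, SZ), add(SSSZ, Z)))))
  →7  S(S(add(S(add(Z, Z)), mul(add(SZ, SZ), add(SSSZ, Z)))))
  →8  S(S(S(add(add(Z, Z), mul(add(SZ, SZ), add(SSSZ, Z))))))
  →9  S(S(S(add(Z, mul(add(SZ, SZ), add(SSSZ, Z))))))
  →10  S(S(S(mul(add(SZ, SZ), add(SSSZ, Z)))))
  →11  S(S(S(mul(S(add(Z, SZ)), add(SSSZ, Z)))))
  →12  S(S(S(add(add(SSSZ, Z), mul(add(Z, SZ), add(SSSZ, Z))))))
  →13  S(S(S(add(S(add(SSZ, Z)), mul(add(Z, SZ), add(SSSZ, Z))))))
  →14  S(S(S(S(add(add(SSZ, Z), mul(add(Z, SZ), add(SSSZ, Z)))))))
  →15  S(S(S(S(add(S(add(SZ, Z)), mul(add(Z, SZ), add(SSSZ, Z)))))))
  →16  S(S(S(S(S(add(add(SZ, Z), mul(add(Z, SZ), add(SSSZ, Z))))))))
  →17  S(S(S(S(S(add(S(add(Z, Z)), mul(add(Z, SZ), add(SSSZ, Z))))))))
  →18  S(S(S(S(S(S(add(add(Z, Z), mul(add(Z, SZ), add(SSSZ, Z)))))))))
  →19  S(S(S(S(S(S(add(Z, mul(add(Z, SZ), add(SSSZ, Z)))))))))
  →20  S(S(S(S(S(S(mul(add(Z, SZ), add(SSSZ, Z))))))))
  →21  S(S(S(S(S(S(mul(SZ, add(SSSZ, Z))))))))
  →22  S(S(S(S(S(S(add(add(SSSZ, Z), mul(Z, add(SSSZ, Z)))))))))
  →23  S(S(S(S(S(S(add(S(add(SSZ, Z)), mul(Z, add(SSSZ, Z)))))))))
  →24  S(S(S(S(S(S(S(add(add(SSZ, Z), mul(Z, add(SSSZ, Z))))))))))
  →25  S(S(S(S(S(S(S(add(S(add(SZ, Z)), mul(Z, add(SSSZ, Z))))))))))
  →26  S(S(S(S(S(S(S(S(add(add(SZ, Z), mul(Z, add(SSSZ, Z)))))))))))
  →27  S(S(S(S(S(S(S(S(add(S(add(Z, Z)), mul(Z, add(SSSZ, Z)))))))))))
  →28  S(S(S(S(S(S(S(S(S(add(add(Z, Z), mul(Z, add(SSSZ, Z))))))))))))
  →29  S(S(S(S(S(S(S(S(S(add(Z, mul(Z, add(SSSZ, Z))))))))))))
  →30  S(S(S(S(S(S(S(S(S(mul(Z, add(SSSZ, Z)))))))))))
  →31  S^9(Z)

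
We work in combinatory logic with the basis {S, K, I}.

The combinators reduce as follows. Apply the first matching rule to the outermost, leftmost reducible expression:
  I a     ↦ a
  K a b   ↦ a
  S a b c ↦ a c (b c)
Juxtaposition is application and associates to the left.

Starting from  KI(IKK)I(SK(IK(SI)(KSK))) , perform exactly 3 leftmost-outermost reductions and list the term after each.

  start: KI(IKK)I(SK(IK(SI)(KSK)))
  [1] II(SK(IK(SI)(KSK)))
  [2] I(SK(IK(SI)(KSK)))
  [3] SK(IK(SI)(KSK))

Answer: after 3 steps: SK(IK(SI)(KSK))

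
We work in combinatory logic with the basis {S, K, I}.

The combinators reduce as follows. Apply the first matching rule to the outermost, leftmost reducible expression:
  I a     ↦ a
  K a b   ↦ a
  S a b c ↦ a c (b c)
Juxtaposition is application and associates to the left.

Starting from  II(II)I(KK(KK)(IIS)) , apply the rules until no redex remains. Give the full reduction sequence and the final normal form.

  start: II(II)I(KK(KK)(IIS))
  step 1: I(II)I(KK(KK)(IIS))
  step 2: III(KK(KK)(IIS))
  step 3: II(KK(KK)(IIS))
  step 4: I(KK(KK)(IIS))
  step 5: KK(KK)(IIS)
  step 6: K(IIS)
  step 7: K(IS)
  step 8: KS

Answer: normal form = KS  (in 8 steps)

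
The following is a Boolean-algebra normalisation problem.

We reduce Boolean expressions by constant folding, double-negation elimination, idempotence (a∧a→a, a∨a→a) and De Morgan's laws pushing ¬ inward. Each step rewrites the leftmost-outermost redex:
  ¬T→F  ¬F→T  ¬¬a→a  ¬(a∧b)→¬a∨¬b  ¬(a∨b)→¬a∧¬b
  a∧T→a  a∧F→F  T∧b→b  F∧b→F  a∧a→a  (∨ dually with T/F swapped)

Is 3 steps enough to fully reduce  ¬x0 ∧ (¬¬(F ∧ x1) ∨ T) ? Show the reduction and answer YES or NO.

  start: ¬x0 ∧ (¬¬(F ∧ x1) ∨ T)
  [1] ¬x0 ∧ T
  [2] ¬x0

Answer: YES — reaches normal form ¬x0 in 2 ≤ 3 steps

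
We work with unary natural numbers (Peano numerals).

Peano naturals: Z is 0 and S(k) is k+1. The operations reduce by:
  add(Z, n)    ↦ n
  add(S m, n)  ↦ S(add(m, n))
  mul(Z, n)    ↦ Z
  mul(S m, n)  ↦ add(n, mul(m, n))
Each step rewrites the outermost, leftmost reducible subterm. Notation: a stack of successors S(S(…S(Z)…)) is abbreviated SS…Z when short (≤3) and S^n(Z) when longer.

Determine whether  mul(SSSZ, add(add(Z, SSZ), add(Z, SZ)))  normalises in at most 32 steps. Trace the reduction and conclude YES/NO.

  start: mul(SSSZ, add(add(Z, SSZ), add(Z, SZ)))
  [1] add(add(add(Z, SSZ), add(Z, SZ)), mul(SSZ, add(add(Z, SSZ), add(Z, SZ))))
  [2] add(add(SSZ, add(Z, SZ)), mul(SSZ, add(add(Z, SSZ), add(Z, SZ))))
  [3] add(S(add(SZ, add(Z, SZ))), mul(SSZ, add(add(Z, SSZ), add(Z, SZ))))
  [4] S(add(add(SZ, add(Z, SZ)), mul(SSZ, add(add(Z, SSZ), add(Z, SZ)))))
  [5] S(add(S(add(Z, add(Z, SZ))), mul(SSZ, add(add(Z, SSZ), add(Z, SZ)))))
  [6] S(S(add(add(Z, add(Z, SZ)), mul(SSZ, add(add(Z, SSZ), add(Z, SZ))))))
  [7] S(S(add(add(Z, SZ), mul(SSZ, add(add(Z, SSZ), add(Z, SZ))))))
  [8] S(S(add(SZ, mul(SSZ, add(add(Z, SSZ), add(Z, SZ))))))
  [9] S(S(S(add(Z, mul(SSZ, add(add(Z, SSZ), add(Z, SZ)))))))
  [10] S(S(S(mul(SSZ, add(add(Z, SSZ), add(Z, SZ))))))
  [11] S(S(S(add(add(add(Z, SSZ), add(Z, SZ)), mul(SZ, add(add(Z, SSZ), add(Z, SZ)))))))
  [12] S(S(S(add(add(SSZ, add(Z, SZ)), mul(SZ, add(add(Z, SSZ), add(Z, SZ)))))))
  [13] S(S(S(add(S(add(SZ, add(Z, SZ))), mul(SZ, add(add(Z, SSZ), add(Z, SZ)))))))
  [14] S(S(S(S(add(add(SZ, add(Z, SZ)), mul(SZ, add(add(Z, SSZ), add(Z, SZ))))))))
  [15] S(S(S(S(add(S(add(Z, add(Z, SZ))), mul(SZ, add(add(Z, SSZ), add(Z, SZ))))))))
  [16] S(S(S(S(S(add(add(Z, add(Z, SZ)), mul(SZ, add(add(Z, SSZ), add(Z, SZ)))))))))
  [17] S(S(S(S(S(add(add(Z, SZ), mul(SZ, add(add(Z, SSZ), add(Z, SZ)))))))))
  [18] S(S(S(S(S(add(SZ, mul(SZ, add(add(Z, SSZ), add(Z, SZ)))))))))
  [19] S(S(S(S(S(S(add(Z, mul(SZ, add(add(Z, SSZ), add(Z, SZ))))))))))
  [20] S(S(S(S(S(S(mul(SZ, add(add(Z, SSZ), add(Z, SZ)))))))))
  [21] S(S(S(S(S(S(add(add(add(Z, SSZ), add(Z, SZ)), mul(Z, add(add(Z, SSZ), add(Z, SZ))))))))))
  [22] S(S(S(S(S(S(add(add(SSZ, add(Z, SZ)), mul(Z, add(add(Z, SSZ), add(Z, SZ))))))))))
  [23] S(S(S(S(S(S(add(S(add(SZ, add(Z, SZ))), mul(Z, add(add(Z, SSZ), add(Z, SZ))))))))))
  [24] S(S(S(S(S(S(S(add(add(SZ, add(Z, SZ)), mul(Z, add(add(Z, SSZ), add(Z, SZ)))))))))))
  [25] S(S(S(S(S(S(S(add(S(add(Z, add(Z, SZ))), mul(Z, add(add(Z, SSZ), add(Z, SZ)))))))))))
  [26] S(S(S(S(S(S(S(S(add(add(Z, add(Z, SZ)), mul(Z, add(add(Z, SSZ), add(Z, SZ))))))))))))
  [27] S(S(S(S(S(S(S(S(add(add(Z, SZ), mul(Z, add(add(Z, SSZ), add(Z, SZ))))))))))))
  [28] S(S(S(S(S(S(S(S(add(SZ, mul(Z, add(add(Z, SSZ), add(Z, SZ))))))))))))
  [29] S(S(S(S(S(S(S(S(S(add(Z, mul(Z, add(add(Z, SSZ), add(Z, SZ)))))))))))))
  [30] S(S(S(S(S(S(S(S(S(mul(Z, add(add(Z, SSZ), add(Z, SZ))))))))))))
  [31] S^9(Z)

Answer: YES — reaches normal form S^9(Z) in 31 ≤ 32 steps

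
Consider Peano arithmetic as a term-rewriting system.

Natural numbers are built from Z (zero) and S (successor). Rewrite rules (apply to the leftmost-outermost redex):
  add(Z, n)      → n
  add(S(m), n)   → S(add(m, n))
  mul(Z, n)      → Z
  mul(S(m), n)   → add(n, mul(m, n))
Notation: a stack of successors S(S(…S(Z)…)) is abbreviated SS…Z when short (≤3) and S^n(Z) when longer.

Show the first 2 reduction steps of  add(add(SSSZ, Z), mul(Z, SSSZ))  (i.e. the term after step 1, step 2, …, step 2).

Answer: after 2 steps: S(add(add(SSZ, Z), mul(Z, SSSZ)))

Working:
  start: add(add(SSSZ, Z), mul(Z, SSSZ))
  →1  add(S(add(SSZ, Z)), mul(Z, SSSZ))
  →2  S(add(add(SSZ, Z), mul(Z, SSSZ)))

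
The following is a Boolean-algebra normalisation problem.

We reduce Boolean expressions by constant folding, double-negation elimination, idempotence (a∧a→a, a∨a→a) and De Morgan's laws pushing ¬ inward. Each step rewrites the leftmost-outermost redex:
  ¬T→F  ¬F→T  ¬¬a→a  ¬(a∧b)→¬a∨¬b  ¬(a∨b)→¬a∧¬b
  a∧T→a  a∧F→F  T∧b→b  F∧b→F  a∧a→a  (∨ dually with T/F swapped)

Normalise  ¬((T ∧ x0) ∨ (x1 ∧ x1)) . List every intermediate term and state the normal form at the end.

Answer: normal form = ¬x0 ∧ ¬x1  (in 6 steps)

Reduction:
  start: ¬((T ∧ x0) ∨ (x1 ∧ x1))
  [1] ¬(T ∧ x0) ∧ ¬(x1 ∧ x1)
  [2] (¬T ∨ ¬x0) ∧ ¬(x1 ∧ x1)
  [3] (F ∨ ¬x0) ∧ ¬(x1 ∧ x1)
  [4] ¬x0 ∧ ¬(x1 ∧ x1)
  [5] ¬x0 ∧ (¬x1 ∨ ¬x1)
  [6] ¬x0 ∧ ¬x1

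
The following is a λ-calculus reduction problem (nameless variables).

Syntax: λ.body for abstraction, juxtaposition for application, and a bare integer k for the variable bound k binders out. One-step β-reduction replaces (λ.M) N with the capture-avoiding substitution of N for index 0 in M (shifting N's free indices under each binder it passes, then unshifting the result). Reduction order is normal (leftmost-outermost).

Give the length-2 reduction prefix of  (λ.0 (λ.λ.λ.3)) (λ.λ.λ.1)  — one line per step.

Answer: after 2 steps: λ.λ.1

Derivation:
  start: (λ.0 (λ.λ.λ.3)) (λ.λ.λ.1)
  [1] (λ.λ.λ.1) (λ.λ.λ.λ.λ.λ.1)
  [2] λ.λ.1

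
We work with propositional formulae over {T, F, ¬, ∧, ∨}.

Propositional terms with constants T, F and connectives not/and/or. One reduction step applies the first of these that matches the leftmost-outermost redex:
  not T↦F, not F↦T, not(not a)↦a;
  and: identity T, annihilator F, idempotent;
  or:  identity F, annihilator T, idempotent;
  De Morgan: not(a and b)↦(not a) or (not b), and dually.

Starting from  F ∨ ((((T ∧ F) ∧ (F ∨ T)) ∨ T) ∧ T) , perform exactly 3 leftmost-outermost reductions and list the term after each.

Answer: after 3 steps: T

Derivation:
  start: F ∨ ((((T ∧ F) ∧ (F ∨ T)) ∨ T) ∧ T)
  step 1: (((T ∧ F) ∧ (F ∨ T)) ∨ T) ∧ T
  step 2: ((T ∧ F) ∧ (F ∨ T)) ∨ T
  step 3: T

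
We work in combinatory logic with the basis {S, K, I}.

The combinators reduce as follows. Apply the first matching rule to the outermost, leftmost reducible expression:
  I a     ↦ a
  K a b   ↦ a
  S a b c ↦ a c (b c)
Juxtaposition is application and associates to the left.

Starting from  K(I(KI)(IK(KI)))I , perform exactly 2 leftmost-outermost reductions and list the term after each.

  start: K(I(KI)(IK(KI)))I
  [1] I(KI)(IK(KI))
  [2] KI(IK(KI))

Answer: after 2 steps: KI(IK(KI))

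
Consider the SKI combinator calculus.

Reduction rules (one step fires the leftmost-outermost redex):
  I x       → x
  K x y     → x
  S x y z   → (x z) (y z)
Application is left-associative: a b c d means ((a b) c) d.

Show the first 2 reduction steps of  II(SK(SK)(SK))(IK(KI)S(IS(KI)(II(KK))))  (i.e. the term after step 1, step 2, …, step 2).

Answer: after 2 steps: SK(SK)(SK)(IK(KI)S(IS(KI)(II(KK))))

Derivation:
  start: II(SK(SK)(SK))(IK(KI)S(IS(KI)(II(KK))))
  →1  I(SK(SK)(SK))(IK(KI)S(IS(KI)(II(KK))))
  →2  SK(SK)(SK)(IK(KI)S(IS(KI)(II(KK))))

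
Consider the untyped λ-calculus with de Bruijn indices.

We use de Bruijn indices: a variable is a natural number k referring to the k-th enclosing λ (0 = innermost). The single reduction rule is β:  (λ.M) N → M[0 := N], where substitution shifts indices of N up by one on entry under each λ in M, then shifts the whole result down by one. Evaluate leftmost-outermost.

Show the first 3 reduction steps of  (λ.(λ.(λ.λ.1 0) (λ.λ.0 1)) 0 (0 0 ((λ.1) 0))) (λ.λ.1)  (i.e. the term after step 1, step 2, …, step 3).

Answer: after 3 steps: (λ.(λ.λ.0 1) 0) ((λ.λ.1) (λ.λ.1) ((λ.λ.λ.1) (λ.λ.1)))

Reduction:
  start: (λ.(λ.(λ.λ.1 0) (λ.λ.0 1)) 0 (0 0 ((λ.1) 0))) (λ.λ.1)
  [1] (λ.(λ.λ.1 0) (λ.λ.0 1)) (λ.λ.1) ((λ.λ.1) (λ.λ.1) ((λ.λ.λ.1) (λ.λ.1)))
  [2] (λ.λ.1 0) (λ.λ.0 1) ((λ.λ.1) (λ.λ.1) ((λ.λ.λ.1) (λ.λ.1)))
  [3] (λ.(λ.λ.0 1) 0) ((λ.λ.1) (λ.λ.1) ((λ.λ.λ.1) (λ.λ.1)))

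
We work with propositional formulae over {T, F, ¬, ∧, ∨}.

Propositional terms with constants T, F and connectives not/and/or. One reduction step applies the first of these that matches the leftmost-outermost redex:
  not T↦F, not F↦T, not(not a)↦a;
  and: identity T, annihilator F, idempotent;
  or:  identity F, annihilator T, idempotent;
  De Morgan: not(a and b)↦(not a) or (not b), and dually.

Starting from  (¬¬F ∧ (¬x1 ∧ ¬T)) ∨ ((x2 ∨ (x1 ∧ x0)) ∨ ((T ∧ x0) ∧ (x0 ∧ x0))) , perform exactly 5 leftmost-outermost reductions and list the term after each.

Answer: after 5 steps: (x2 ∨ (x1 ∧ x0)) ∨ (x0 ∧ x0)

Derivation:
  start: (¬¬F ∧ (¬x1 ∧ ¬T)) ∨ ((x2 ∨ (x1 ∧ x0)) ∨ ((T ∧ x0) ∧ (x0 ∧ x0)))
  →1  (F ∧ (¬x1 ∧ ¬T)) ∨ ((x2 ∨ (x1 ∧ x0)) ∨ ((T ∧ x0) ∧ (x0 ∧ x0)))
  →2  F ∨ ((x2 ∨ (x1 ∧ x0)) ∨ ((T ∧ x0) ∧ (x0 ∧ x0)))
  →3  (x2 ∨ (x1 ∧ x0)) ∨ ((T ∧ x0) ∧ (x0 ∧ x0))
  →4  (x2 ∨ (x1 ∧ x0)) ∨ (x0 ∧ (x0 ∧ x0))
  →5  (x2 ∨ (x1 ∧ x0)) ∨ (x0 ∧ x0)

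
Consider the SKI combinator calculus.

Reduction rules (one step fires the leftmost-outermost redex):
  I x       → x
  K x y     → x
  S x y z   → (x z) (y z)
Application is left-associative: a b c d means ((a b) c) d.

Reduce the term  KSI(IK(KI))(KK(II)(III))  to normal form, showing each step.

Answer: normal form = S(K(KI))(KI)  (in 5 steps)

Reduction:
  start: KSI(IK(KI))(KK(II)(III))
  step 1: S(IK(KI))(KK(II)(III))
  step 2: S(K(KI))(KK(II)(III))
  step 3: S(K(KI))(K(III))
  step 4: S(K(KI))(K(II))
  step 5: S(K(KI))(KI)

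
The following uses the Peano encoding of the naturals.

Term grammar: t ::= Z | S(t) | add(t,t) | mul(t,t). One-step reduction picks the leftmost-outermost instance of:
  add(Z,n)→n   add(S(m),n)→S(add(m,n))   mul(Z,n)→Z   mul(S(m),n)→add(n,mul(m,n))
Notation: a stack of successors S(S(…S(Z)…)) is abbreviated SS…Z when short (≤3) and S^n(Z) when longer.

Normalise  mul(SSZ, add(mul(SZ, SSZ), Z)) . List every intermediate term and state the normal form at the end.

Answer: normal form = S^4(Z)  (in 25 steps)

Derivation:
  start: mul(SSZ, add(mul(SZ, SSZ), Z))
  →1  add(add(mul(SZ, SSZ), Z), mul(SZ, add(mul(SZ, SSZ), Z)))
  →2  add(add(add(SSZ, mul(Z, SSZ)), Z), mul(SZ, add(mul(SZ, SSZ), Z)))
  →3  add(add(S(add(SZ, mul(Z, SSZ))), Z), mul(SZ, add(mul(SZ, SSZ), Z)))
  →4  add(S(add(add(SZ, mul(Z, SSZ)), Z)), mul(SZ, add(mul(SZ, SSZ), Z)))
  →5  S(add(add(add(SZ, mul(Z, SSZ)), Z), mul(SZ, add(mul(SZ, SSZ), Z))))
  →6  S(add(add(S(add(Z, mul(Z, SSZ))), Z), mul(SZ, add(mul(SZ, SSZ), Z))))
  →7  S(add(S(add(add(Z, mul(Z, SSZ)), Z)), mul(SZ, add(mul(SZ, SSZ), Z))))
  →8  S(S(add(add(add(Z, mul(Z, SSZ)), Z), mul(SZ, add(mul(SZ, SSZ), Z)))))
  →9  S(S(add(add(mul(Z, SSZ), Z), mul(SZ, add(mul(SZ, SSZ), Z)))))
  →10  S(S(add(add(Z, Z), mul(SZ, add(mul(SZ, SSZ), Z)))))
  →11  S(S(add(Z, mul(SZ, add(mul(SZ, SSZ), Z)))))
  →12  S(S(mul(SZ, add(mul(SZ, SSZ), Z))))
  →13  S(S(add(add(mul(SZ, SSZ), Z), mul(Z, add(mul(SZ, SSZ), Z)))))
  →14  S(S(add(add(add(SSZ, mul(Z, SSZ)), Z), mul(Z, add(mul(SZ, SSZ), Z)))))
  →15  S(S(add(add(S(add(SZ, mul(Z, SSZ))), Z), mul(Z, add(mul(SZ, SSZ), Z)))))
  →16  S(S(add(S(add(add(SZ, mul(Z, SSZ)), Z)), mul(Z, add(mul(SZ, SSZ), Z)))))
  →17  S(S(S(add(add(add(SZ, mul(Z, SSZ)), Z), mul(Z, add(mul(SZ, SSZ), Z))))))
  →18  S(S(S(add(add(S(add(Z, mul(Z, SSZ))), Z), mul(Z, add(mul(SZ, SSZ), Z))))))
  →19  S(S(S(add(S(add(add(Z, mul(Z, SSZ)), Z)), mul(Z, add(mul(SZ, SSZ), Z))))))
  →20  S(S(S(S(add(add(add(Z, mul(Z, SSZ)), Z), mul(Z, add(mul(SZ, SSZ), Z)))))))
  →21  S(S(S(S(add(add(mul(Z, SSZ), Z), mul(Z, add(mul(SZ, SSZ), Z)))))))
  →22  S(S(S(S(add(add(Z, Z), mul(Z, add(mul(SZ, SSZ), Z)))))))
  →23  S(S(S(S(add(Z, mul(Z, add(mul(SZ, SSZ), Z)))))))
  →24  S(S(S(S(mul(Z, add(mul(SZ, SSZ), Z))))))
  →25  S^4(Z)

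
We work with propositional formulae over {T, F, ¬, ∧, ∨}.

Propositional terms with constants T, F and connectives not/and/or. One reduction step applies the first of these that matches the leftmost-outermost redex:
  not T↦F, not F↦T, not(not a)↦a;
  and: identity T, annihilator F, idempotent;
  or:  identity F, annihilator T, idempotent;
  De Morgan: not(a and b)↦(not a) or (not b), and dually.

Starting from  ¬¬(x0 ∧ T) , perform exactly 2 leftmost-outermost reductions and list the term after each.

Answer: after 2 steps: x0

Reduction:
  start: ¬¬(x0 ∧ T)
  [1] x0 ∧ T
  [2] x0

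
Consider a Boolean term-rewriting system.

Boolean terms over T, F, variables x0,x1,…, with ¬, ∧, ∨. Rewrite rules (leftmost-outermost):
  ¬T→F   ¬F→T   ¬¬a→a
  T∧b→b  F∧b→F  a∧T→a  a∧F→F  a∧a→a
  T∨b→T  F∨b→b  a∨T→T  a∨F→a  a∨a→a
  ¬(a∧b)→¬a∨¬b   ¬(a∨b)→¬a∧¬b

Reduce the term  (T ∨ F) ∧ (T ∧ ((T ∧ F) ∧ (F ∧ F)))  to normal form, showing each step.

Answer: normal form = F  (in 5 steps)

Reduction:
  start: (T ∨ F) ∧ (T ∧ ((T ∧ F) ∧ (F ∧ F)))
  →1  T ∧ (T ∧ ((T ∧ F) ∧ (F ∧ F)))
  →2  T ∧ ((T ∧ F) ∧ (F ∧ F))
  →3  (T ∧ F) ∧ (F ∧ F)
  →4  F ∧ (F ∧ F)
  →5  F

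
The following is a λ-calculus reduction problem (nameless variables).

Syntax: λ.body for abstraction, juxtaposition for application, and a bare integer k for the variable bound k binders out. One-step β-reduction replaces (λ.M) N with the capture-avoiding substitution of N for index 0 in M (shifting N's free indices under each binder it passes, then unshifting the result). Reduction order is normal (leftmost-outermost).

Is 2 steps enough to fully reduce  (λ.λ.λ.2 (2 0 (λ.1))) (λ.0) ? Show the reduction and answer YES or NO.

  start: (λ.λ.λ.2 (2 0 (λ.1))) (λ.0)
  step 1: λ.λ.(λ.0) ((λ.0) 0 (λ.1))
  step 2: λ.λ.(λ.0) 0 (λ.1)

Answer: NO — after 2 steps the term is λ.λ.(λ.0) 0 (λ.1), not yet normal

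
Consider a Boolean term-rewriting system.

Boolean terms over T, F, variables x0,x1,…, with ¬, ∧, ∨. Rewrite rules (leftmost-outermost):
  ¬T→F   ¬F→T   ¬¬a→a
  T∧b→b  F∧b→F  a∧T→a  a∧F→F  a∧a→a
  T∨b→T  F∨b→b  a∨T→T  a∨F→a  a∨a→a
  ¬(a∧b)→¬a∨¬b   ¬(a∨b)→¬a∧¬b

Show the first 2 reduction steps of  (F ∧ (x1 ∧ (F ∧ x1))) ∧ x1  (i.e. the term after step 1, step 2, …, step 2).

  start: (F ∧ (x1 ∧ (F ∧ x1))) ∧ x1
  [1] F ∧ x1
  [2] F

Answer: after 2 steps: F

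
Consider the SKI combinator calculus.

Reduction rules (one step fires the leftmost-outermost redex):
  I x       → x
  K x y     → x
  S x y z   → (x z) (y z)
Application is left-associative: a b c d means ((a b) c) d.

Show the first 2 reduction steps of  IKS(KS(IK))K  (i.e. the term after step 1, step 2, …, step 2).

Answer: after 2 steps: SK

Derivation:
  start: IKS(KS(IK))K
  →1  KS(KS(IK))K
  →2  SK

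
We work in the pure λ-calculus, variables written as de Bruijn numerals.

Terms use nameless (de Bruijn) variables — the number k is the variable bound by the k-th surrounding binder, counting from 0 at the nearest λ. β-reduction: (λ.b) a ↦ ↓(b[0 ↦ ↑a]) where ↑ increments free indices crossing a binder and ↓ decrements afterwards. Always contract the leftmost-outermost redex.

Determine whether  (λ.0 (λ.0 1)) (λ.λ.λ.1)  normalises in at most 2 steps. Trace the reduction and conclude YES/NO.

Answer: YES — reaches normal form λ.λ.1 in 2 ≤ 2 steps

Reduction:
  start: (λ.0 (λ.0 1)) (λ.λ.λ.1)
  [1] (λ.λ.λ.1) (λ.0 (λ.λ.λ.1))
  [2] λ.λ.1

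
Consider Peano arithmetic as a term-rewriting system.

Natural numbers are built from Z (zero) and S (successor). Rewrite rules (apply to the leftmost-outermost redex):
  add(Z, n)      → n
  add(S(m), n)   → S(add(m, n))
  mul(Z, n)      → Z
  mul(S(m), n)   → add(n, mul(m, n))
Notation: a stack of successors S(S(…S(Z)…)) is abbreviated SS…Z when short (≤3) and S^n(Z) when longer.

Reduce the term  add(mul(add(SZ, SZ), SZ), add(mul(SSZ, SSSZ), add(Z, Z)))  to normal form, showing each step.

Answer: normal form = S^8(Z)  (in 31 steps)

Reduction:
  start: add(mul(add(SZ, SZ), SZ), add(mul(SSZ, SSSZ), add(Z, Z)))
  [1] add(mul(S(add(Z, SZ)), SZ), add(mul(SSZ, SSSZ), add(Z, Z)))
  [2] add(add(SZ, mul(add(Z, SZ), SZ)), add(mul(SSZ, SSSZ), add(Z, Z)))
  [3] add(S(add(Z, mul(add(Z, SZ), SZ))), add(mul(SSZ, SSSZ), add(Z, Z)))
  [4] S(add(add(Z, mul(add(Z, SZ), SZ)), add(mul(SSZ, SSSZ), add(Z, Z))))
  [5] S(add(mul(add(Z, SZ), SZ), add(mul(SSZ, SSSZ), add(Z, Z))))
  [6] S(add(mul(SZ, SZ), add(mul(SSZ, SSSZ), add(Z, Z))))
  [7] S(add(add(SZ, mul(Z, SZ)), add(mul(SSZ, SSSZ), add(Z, Z))))
  [8] S(add(S(add(Z, mul(Z, SZ))), add(mul(SSZ, SSSZ), add(Z, Z))))
  [9] S(S(add(add(Z, mul(Z, SZ)), add(mul(SSZ, SSSZ), add(Z, Z)))))
  [10] S(S(add(mul(Z, SZ), add(mul(SSZ, SSSZ), add(Z, Z)))))
  [11] S(S(add(Z, add(mul(SSZ, SSSZ), add(Z, Z)))))
  [12] S(S(add(mul(SSZ, SSSZ), add(Z, Z))))
  [13] S(S(add(add(SSSZ, mul(SZ, SSSZ)), add(Z, Z))))
  [14] S(S(add(S(add(SSZ, mul(SZ, SSSZ))), add(Z, Z))))
  [15] S(S(S(add(add(SSZ, mul(SZ, SSSZ)), add(Z, Z)))))
  [16] S(S(S(add(S(add(SZ, mul(SZ, SSSZ))), add(Z, Z)))))
  [17] S(S(S(S(add(add(SZ, mul(SZ, SSSZ)), add(Z, Z))))))
  [18] S(S(S(S(add(S(add(Z, mul(SZ, SSSZ))), add(Z, Z))))))
  [19] S(S(S(S(S(add(add(Z, mul(SZ, SSSZ)), add(Z, Z)))))))
  [20] S(S(S(S(S(add(mul(SZ, SSSZ), add(Z, Z)))))))
  [21] S(S(S(S(S(add(add(SSSZ, mul(Z, SSSZ)), add(Z, Z)))))))
  [22] S(S(S(S(S(add(S(add(SSZ, mul(Z, SSSZ))), add(Z, Z)))))))
  [23] S(S(S(S(S(S(add(add(SSZ, mul(Z, SSSZ)), add(Z, Z))))))))
  [24] S(S(S(S(S(S(add(S(add(SZ, mul(Z, SSSZ))), add(Z, Z))))))))
  [25] S(S(S(S(S(S(S(add(add(SZ, mul(Z, SSSZ)), add(Z, Z)))))))))
  [26] S(S(S(S(S(S(S(add(S(add(Z, mul(Z, SSSZ))), add(Z, Z)))))))))
  [27] S(S(S(S(S(S(S(S(add(add(Z, mul(Z, SSSZ)), add(Z, Z))))))))))
  [28] S(S(S(S(S(S(S(S(add(mul(Z, SSSZ), add(Z, Z))))))))))
  [29] S(S(S(S(S(S(S(S(add(Z, add(Z, Z))))))))))
  [30] S(S(S(S(S(S(S(S(add(Z, Z)))))))))
  [31] S^8(Z)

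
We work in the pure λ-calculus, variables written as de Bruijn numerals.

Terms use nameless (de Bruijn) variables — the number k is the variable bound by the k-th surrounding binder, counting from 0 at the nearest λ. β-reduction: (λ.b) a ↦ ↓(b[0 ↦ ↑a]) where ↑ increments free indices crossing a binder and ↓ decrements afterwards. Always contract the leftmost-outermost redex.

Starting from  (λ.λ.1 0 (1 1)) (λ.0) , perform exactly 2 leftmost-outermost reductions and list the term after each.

Answer: after 2 steps: λ.0 ((λ.0) (λ.0))

Derivation:
  start: (λ.λ.1 0 (1 1)) (λ.0)
  step 1: λ.(λ.0) 0 ((λ.0) (λ.0))
  step 2: λ.0 ((λ.0) (λ.0))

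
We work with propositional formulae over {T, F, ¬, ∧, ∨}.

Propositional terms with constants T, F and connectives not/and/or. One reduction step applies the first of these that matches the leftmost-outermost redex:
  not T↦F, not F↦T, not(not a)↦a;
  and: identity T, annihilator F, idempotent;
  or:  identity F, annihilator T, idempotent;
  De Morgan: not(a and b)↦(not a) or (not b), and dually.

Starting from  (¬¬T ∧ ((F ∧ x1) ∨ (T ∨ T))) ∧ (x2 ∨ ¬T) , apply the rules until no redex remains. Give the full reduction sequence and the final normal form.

Answer: normal form = x2  (in 8 steps)

Working:
  start: (¬¬T ∧ ((F ∧ x1) ∨ (T ∨ T))) ∧ (x2 ∨ ¬T)
  step 1: (T ∧ ((F ∧ x1) ∨ (T ∨ T))) ∧ (x2 ∨ ¬T)
  step 2: ((F ∧ x1) ∨ (T ∨ T)) ∧ (x2 ∨ ¬T)
  step 3: (F ∨ (T ∨ T)) ∧ (x2 ∨ ¬T)
  step 4: (T ∨ T) ∧ (x2 ∨ ¬T)
  step 5: T ∧ (x2 ∨ ¬T)
  step 6: x2 ∨ ¬T
  step 7: x2 ∨ F
  step 8: x2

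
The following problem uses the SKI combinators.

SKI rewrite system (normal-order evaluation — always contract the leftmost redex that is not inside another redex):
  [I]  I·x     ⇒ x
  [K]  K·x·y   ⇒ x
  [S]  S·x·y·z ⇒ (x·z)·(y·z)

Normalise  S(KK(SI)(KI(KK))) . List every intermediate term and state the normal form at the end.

Answer: normal form = S(KI)  (in 2 steps)

Derivation:
  start: S(KK(SI)(KI(KK)))
  [1] S(K(KI(KK)))
  [2] S(KI)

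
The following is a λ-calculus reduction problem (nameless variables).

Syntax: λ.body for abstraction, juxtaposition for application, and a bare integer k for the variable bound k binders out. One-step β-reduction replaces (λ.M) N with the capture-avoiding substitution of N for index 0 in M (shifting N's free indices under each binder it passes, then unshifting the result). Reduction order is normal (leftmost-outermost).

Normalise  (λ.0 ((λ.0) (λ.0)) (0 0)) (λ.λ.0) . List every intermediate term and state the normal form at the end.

Answer: normal form = λ.0  (in 4 steps)

Working:
  start: (λ.0 ((λ.0) (λ.0)) (0 0)) (λ.λ.0)
  →1  (λ.λ.0) ((λ.0) (λ.0)) ((λ.λ.0) (λ.λ.0))
  →2  (λ.0) ((λ.λ.0) (λ.λ.0))
  →3  (λ.λ.0) (λ.λ.0)
  →4  λ.0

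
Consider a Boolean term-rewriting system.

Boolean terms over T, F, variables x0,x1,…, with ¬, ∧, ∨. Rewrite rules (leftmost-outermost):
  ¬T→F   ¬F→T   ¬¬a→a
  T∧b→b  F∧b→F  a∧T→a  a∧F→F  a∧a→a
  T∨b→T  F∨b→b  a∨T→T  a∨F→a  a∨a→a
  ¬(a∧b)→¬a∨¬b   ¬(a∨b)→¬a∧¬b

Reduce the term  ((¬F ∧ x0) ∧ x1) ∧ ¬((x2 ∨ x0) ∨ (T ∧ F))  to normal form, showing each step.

  start: ((¬F ∧ x0) ∧ x1) ∧ ¬((x2 ∨ x0) ∨ (T ∧ F))
  step 1: ((T ∧ x0) ∧ x1) ∧ ¬((x2 ∨ x0) ∨ (T ∧ F))
  step 2: (x0 ∧ x1) ∧ ¬((x2 ∨ x0) ∨ (T ∧ F))
  step 3: (x0 ∧ x1) ∧ (¬(x2 ∨ x0) ∧ ¬(T ∧ F))
  step 4: (x0 ∧ x1) ∧ ((¬x2 ∧ ¬x0) ∧ ¬(T ∧ F))
  step 5: (x0 ∧ x1) ∧ ((¬x2 ∧ ¬x0) ∧ (¬T ∨ ¬F))
  step 6: (x0 ∧ x1) ∧ ((¬x2 ∧ ¬x0) ∧ (F ∨ ¬F))
  step 7: (x0 ∧ x1) ∧ ((¬x2 ∧ ¬x0) ∧ ¬F)
  step 8: (x0 ∧ x1) ∧ ((¬x2 ∧ ¬x0) ∧ T)
  step 9: (x0 ∧ x1) ∧ (¬x2 ∧ ¬x0)

Answer: normal form = (x0 ∧ x1) ∧ (¬x2 ∧ ¬x0)  (in 9 steps)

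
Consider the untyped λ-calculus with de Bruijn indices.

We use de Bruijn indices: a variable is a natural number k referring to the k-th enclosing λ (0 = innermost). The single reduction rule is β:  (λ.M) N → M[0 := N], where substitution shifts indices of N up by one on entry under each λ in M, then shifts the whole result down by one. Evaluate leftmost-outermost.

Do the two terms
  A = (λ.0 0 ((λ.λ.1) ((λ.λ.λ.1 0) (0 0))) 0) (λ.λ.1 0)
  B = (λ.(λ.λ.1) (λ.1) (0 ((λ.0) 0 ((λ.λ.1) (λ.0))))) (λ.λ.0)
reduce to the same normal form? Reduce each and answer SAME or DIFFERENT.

Term A:
  start: (λ.0 0 ((λ.λ.1) ((λ.λ.λ.1 0) (0 0))) 0) (λ.λ.1 0)
  [1] (λ.λ.1 0) (λ.λ.1 0) ((λ.λ.1) ((λ.λ.λ.1 0) ((λ.λ.1 0) (λ.λ.1 0)))) (λ.λ.1 0)
  [2] (λ.(λ.λ.1 0) 0) ((λ.λ.1) ((λ.λ.λ.1 0) ((λ.λ.1 0) (λ.λ.1 0)))) (λ.λ.1 0)
  [3] (λ.λ.1 0) ((λ.λ.1) ((λ.λ.λ.1 0) ((λ.λ.1 0) (λ.λ.1 0)))) (λ.λ.1 0)
  [4] (λ.(λ.λ.1) ((λ.λ.λ.1 0) ((λ.λ.1 0) (λ.λ.1 0))) 0) (λ.λ.1 0)
  [5] (λ.λ.1) ((λ.λ.λ.1 0) ((λ.λ.1 0) (λ.λ.1 0))) (λ.λ.1 0)
  [6] (λ.(λ.λ.λ.1 0) ((λ.λ.1 0) (λ.λ.1 0))) (λ.λ.1 0)
  [7] (λ.λ.λ.1 0) ((λ.λ.1 0) (λ.λ.1 0))
  [8] λ.λ.1 0

Term B:
  start: (λ.(λ.λ.1) (λ.1) (0 ((λ.0) 0 ((λ.λ.1) (λ.0))))) (λ.λ.0)
  [1] (λ.λ.1) (λ.λ.λ.0) ((λ.λ.0) ((λ.0) (λ.λ.0) ((λ.λ.1) (λ.0))))
  [2] (λ.λ.λ.λ.0) ((λ.λ.0) ((λ.0) (λ.λ.0) ((λ.λ.1) (λ.0))))
  [3] λ.λ.λ.0

Answer: DIFFERENT — A ⇓ λ.λ.1 0, B ⇓ λ.λ.λ.0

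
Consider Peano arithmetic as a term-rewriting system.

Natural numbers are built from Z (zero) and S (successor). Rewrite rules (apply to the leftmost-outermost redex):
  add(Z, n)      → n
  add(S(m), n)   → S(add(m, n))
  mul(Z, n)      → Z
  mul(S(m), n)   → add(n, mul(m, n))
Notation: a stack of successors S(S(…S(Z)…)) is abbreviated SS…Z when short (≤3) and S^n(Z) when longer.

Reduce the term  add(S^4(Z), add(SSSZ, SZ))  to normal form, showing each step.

  start: add(S^4(Z), add(SSSZ, SZ))
  →1  S(add(SSSZ, add(SSSZ, SZ)))
  →2  S(S(add(SSZ, add(SSSZ, SZ))))
  →3  S(S(S(add(SZ, add(SSSZ, SZ)))))
  →4  S(S(S(S(add(Z, add(SSSZ, SZ))))))
  →5  S(S(S(S(add(SSSZ, SZ)))))
  →6  S(S(S(S(S(add(SSZ, SZ))))))
  →7  S(S(S(S(S(S(add(SZ, SZ)))))))
  →8  S(S(S(S(S(S(S(add(Z, SZ))))))))
  →9  S^8(Z)

Answer: normal form = S^8(Z)  (in 9 steps)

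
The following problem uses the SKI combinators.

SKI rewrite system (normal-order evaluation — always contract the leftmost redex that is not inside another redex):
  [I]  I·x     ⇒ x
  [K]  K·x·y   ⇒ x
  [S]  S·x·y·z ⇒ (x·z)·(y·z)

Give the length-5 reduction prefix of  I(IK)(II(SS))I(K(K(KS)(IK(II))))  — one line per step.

  start: I(IK)(II(SS))I(K(K(KS)(IK(II))))
  step 1: IK(II(SS))I(K(K(KS)(IK(II))))
  step 2: K(II(SS))I(K(K(KS)(IK(II))))
  step 3: II(SS)(K(K(KS)(IK(II))))
  step 4: I(SS)(K(K(KS)(IK(II))))
  step 5: SS(K(K(KS)(IK(II))))

Answer: after 5 steps: SS(K(K(KS)(IK(II))))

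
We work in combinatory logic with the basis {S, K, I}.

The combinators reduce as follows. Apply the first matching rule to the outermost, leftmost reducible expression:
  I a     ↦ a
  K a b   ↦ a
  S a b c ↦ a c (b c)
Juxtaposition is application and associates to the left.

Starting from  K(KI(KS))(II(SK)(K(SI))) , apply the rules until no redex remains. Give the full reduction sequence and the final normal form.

  start: K(KI(KS))(II(SK)(K(SI)))
  →1  KI(KS)
  →2  I

Answer: normal form = I  (in 2 steps)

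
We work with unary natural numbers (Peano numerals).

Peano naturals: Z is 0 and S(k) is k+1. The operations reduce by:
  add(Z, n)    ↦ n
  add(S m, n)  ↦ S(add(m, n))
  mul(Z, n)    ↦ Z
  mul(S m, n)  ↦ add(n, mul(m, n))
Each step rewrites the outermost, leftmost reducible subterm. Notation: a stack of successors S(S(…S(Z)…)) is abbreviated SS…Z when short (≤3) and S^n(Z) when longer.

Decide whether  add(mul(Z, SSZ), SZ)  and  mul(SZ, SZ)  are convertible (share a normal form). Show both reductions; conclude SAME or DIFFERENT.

Term A:
  start: add(mul(Z, SSZ), SZ)
  step 1: add(Z, SZ)
  step 2: SZ

Term B:
  start: mul(SZ, SZ)
  step 1: add(SZ, mul(Z, SZ))
  step 2: S(add(Z, mul(Z, SZ)))
  step 3: S(mul(Z, SZ))
  step 4: SZ

Answer: SAME — A ⇓ SZ, B ⇓ SZ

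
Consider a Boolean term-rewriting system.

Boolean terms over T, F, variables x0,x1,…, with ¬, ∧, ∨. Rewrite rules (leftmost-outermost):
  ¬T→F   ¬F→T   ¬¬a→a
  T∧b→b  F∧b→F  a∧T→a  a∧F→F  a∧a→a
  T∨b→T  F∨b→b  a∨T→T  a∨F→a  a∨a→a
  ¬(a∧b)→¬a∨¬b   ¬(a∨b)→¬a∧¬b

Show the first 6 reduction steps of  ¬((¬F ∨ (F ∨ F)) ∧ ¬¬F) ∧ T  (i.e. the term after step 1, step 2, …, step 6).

Answer: after 6 steps: ¬¬¬F

Derivation:
  start: ¬((¬F ∨ (F ∨ F)) ∧ ¬¬F) ∧ T
  step 1: ¬((¬F ∨ (F ∨ F)) ∧ ¬¬F)
  step 2: ¬(¬F ∨ (F ∨ F)) ∨ ¬¬¬F
  step 3: (¬¬F ∧ ¬(F ∨ F)) ∨ ¬¬¬F
  step 4: (F ∧ ¬(F ∨ F)) ∨ ¬¬¬F
  step 5: F ∨ ¬¬¬F
  step 6: ¬¬¬F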